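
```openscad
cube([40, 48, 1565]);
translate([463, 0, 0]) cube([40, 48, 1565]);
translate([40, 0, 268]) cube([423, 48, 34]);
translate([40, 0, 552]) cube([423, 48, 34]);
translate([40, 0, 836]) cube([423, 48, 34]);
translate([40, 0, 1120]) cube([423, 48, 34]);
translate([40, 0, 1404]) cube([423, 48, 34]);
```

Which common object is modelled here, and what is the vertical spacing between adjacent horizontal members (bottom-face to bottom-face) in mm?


A ladder. The rung spacing is 284 mm.

Two tall 40×48 posts with 5 short bars between them — a ladder. Adjacent rungs sit at z = 268 and z = 552, so the spacing is 552 − 268 = 284 mm.


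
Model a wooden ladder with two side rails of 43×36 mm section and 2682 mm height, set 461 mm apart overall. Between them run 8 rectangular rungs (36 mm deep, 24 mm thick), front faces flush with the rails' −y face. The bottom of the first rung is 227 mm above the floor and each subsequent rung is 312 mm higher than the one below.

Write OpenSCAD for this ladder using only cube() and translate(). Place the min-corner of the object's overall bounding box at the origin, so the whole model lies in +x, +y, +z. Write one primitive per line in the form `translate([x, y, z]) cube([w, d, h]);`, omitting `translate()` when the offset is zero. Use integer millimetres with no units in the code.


cube([43, 36, 2682]);
translate([418, 0, 0]) cube([43, 36, 2682]);
translate([43, 0, 227]) cube([375, 36, 24]);
translate([43, 0, 539]) cube([375, 36, 24]);
translate([43, 0, 851]) cube([375, 36, 24]);
translate([43, 0, 1163]) cube([375, 36, 24]);
translate([43, 0, 1475]) cube([375, 36, 24]);
translate([43, 0, 1787]) cube([375, 36, 24]);
translate([43, 0, 2099]) cube([375, 36, 24]);
translate([43, 0, 2411]) cube([375, 36, 24]);


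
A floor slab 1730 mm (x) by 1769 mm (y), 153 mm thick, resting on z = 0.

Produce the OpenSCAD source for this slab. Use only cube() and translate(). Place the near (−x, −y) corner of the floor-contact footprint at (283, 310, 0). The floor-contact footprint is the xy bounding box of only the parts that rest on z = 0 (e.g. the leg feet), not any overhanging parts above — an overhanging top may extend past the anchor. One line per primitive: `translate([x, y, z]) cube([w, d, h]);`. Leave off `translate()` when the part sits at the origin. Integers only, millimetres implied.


translate([283, 310, 0]) cube([1730, 1769, 153]);


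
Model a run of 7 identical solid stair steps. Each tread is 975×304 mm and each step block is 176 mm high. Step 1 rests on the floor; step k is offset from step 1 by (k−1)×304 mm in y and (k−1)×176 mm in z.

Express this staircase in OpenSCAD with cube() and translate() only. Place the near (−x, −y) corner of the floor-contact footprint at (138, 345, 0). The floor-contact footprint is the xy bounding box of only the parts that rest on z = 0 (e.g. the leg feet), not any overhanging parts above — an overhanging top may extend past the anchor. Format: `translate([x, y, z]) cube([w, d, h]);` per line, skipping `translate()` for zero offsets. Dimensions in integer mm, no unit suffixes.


translate([138, 345, 0]) cube([975, 304, 176]);
translate([138, 649, 176]) cube([975, 304, 176]);
translate([138, 953, 352]) cube([975, 304, 176]);
translate([138, 1257, 528]) cube([975, 304, 176]);
translate([138, 1561, 704]) cube([975, 304, 176]);
translate([138, 1865, 880]) cube([975, 304, 176]);
translate([138, 2169, 1056]) cube([975, 304, 176]);


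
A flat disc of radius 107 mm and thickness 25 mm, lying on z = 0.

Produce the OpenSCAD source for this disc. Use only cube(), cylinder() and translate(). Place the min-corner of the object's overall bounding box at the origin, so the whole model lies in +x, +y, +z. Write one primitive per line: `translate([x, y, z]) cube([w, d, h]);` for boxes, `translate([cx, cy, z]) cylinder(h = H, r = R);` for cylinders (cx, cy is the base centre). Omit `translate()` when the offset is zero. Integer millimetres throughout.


translate([107, 107, 0]) cylinder(h = 25, r = 107);


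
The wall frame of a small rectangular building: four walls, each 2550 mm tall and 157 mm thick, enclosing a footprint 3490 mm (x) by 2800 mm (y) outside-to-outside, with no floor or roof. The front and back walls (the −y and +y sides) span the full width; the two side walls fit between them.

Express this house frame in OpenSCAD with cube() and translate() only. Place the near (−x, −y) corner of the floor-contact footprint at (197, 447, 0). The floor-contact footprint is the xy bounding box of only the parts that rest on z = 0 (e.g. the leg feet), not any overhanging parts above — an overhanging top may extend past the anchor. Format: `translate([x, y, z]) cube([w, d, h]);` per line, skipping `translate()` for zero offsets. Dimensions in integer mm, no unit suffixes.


translate([197, 447, 0]) cube([3490, 157, 2550]);
translate([197, 3090, 0]) cube([3490, 157, 2550]);
translate([197, 604, 0]) cube([157, 2486, 2550]);
translate([3530, 604, 0]) cube([157, 2486, 2550]);


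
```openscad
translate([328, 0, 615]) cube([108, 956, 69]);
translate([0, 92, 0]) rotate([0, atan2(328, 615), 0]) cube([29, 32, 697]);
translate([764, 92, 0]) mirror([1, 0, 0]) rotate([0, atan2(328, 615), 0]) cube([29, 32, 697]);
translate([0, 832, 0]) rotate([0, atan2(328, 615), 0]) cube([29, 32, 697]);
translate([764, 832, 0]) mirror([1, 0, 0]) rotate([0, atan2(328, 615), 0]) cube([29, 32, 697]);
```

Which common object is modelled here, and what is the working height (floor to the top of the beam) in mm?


A sawhorse. The overall height is 684 mm.

A beam across two mirrored pairs of raked legs — a sawhorse. The beam's underside is at z = 615 (matching the legs' vertical rise in atan2(328, 615)) and the beam is 69 mm tall, so its top is at 615 + 69 = 684 mm. The raked legs top out at the beam's underside, so that is the highest point.


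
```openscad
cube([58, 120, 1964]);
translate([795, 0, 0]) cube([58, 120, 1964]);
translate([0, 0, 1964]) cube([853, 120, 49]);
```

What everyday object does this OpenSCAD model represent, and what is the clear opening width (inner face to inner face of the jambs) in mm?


A door frame. The clear opening width is 737 mm.

Two 1964 mm tall posts with a header on top — a door frame. The left jamb is 58 mm wide at x = 0; the right jamb starts at x = 795. The clear opening is 795 − 58 = 737 mm.


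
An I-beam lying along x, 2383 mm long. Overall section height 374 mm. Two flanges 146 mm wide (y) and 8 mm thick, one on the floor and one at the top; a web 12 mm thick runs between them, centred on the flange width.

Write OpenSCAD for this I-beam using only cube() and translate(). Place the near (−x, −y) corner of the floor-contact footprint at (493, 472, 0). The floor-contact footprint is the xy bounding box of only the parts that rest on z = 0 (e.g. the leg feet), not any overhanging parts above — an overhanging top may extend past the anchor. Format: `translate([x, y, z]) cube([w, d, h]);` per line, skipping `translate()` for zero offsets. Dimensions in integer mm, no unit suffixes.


translate([493, 472, 0]) cube([2383, 146, 8]);
translate([493, 539, 8]) cube([2383, 12, 358]);
translate([493, 472, 366]) cube([2383, 146, 8]);


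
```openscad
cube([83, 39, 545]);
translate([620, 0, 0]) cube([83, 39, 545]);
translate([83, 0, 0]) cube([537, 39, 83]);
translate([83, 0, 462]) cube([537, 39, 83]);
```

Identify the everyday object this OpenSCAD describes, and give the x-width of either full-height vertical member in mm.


A picture frame. The border width is 83 mm.

Four thin pieces enclosing a rectangular opening — a picture frame. The two full-height stiles are 545 mm tall; the top rail sits at z = 462 and is 83 mm tall, so the border above the opening is 545 − 462 = 83 mm, matching the stile x-width.


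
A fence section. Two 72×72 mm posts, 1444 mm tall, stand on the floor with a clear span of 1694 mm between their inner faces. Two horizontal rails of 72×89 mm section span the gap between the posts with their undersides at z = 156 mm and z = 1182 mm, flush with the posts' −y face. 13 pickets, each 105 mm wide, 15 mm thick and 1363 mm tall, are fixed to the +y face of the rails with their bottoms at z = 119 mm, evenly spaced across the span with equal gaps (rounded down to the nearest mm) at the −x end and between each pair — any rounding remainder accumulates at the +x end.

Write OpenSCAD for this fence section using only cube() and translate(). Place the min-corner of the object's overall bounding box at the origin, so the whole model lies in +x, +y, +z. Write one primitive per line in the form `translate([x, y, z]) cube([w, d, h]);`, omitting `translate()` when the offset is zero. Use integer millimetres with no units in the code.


cube([72, 72, 1444]);
translate([1766, 0, 0]) cube([72, 72, 1444]);
translate([72, 0, 156]) cube([1694, 72, 89]);
translate([72, 0, 1182]) cube([1694, 72, 89]);
translate([95, 72, 119]) cube([105, 15, 1363]);
translate([223, 72, 119]) cube([105, 15, 1363]);
translate([351, 72, 119]) cube([105, 15, 1363]);
translate([479, 72, 119]) cube([105, 15, 1363]);
translate([607, 72, 119]) cube([105, 15, 1363]);
translate([735, 72, 119]) cube([105, 15, 1363]);
translate([863, 72, 119]) cube([105, 15, 1363]);
translate([991, 72, 119]) cube([105, 15, 1363]);
translate([1119, 72, 119]) cube([105, 15, 1363]);
translate([1247, 72, 119]) cube([105, 15, 1363]);
translate([1375, 72, 119]) cube([105, 15, 1363]);
translate([1503, 72, 119]) cube([105, 15, 1363]);
translate([1631, 72, 119]) cube([105, 15, 1363]);


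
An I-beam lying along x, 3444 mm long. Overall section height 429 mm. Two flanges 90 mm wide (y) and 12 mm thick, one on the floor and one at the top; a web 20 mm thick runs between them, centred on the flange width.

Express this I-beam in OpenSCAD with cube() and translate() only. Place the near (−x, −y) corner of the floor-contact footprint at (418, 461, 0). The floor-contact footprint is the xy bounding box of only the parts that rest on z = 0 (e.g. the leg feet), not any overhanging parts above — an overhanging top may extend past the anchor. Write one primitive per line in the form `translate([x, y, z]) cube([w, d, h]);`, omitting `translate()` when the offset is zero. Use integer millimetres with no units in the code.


translate([418, 461, 0]) cube([3444, 90, 12]);
translate([418, 496, 12]) cube([3444, 20, 405]);
translate([418, 461, 417]) cube([3444, 90, 12]);


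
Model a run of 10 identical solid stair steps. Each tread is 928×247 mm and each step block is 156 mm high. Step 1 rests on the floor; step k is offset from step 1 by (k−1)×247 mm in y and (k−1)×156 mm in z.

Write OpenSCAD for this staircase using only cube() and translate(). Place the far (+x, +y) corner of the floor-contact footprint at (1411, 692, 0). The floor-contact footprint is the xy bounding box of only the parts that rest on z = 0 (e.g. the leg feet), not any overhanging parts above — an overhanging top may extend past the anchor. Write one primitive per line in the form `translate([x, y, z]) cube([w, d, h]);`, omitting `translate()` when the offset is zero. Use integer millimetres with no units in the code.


translate([483, 445, 0]) cube([928, 247, 156]);
translate([483, 692, 156]) cube([928, 247, 156]);
translate([483, 939, 312]) cube([928, 247, 156]);
translate([483, 1186, 468]) cube([928, 247, 156]);
translate([483, 1433, 624]) cube([928, 247, 156]);
translate([483, 1680, 780]) cube([928, 247, 156]);
translate([483, 1927, 936]) cube([928, 247, 156]);
translate([483, 2174, 1092]) cube([928, 247, 156]);
translate([483, 2421, 1248]) cube([928, 247, 156]);
translate([483, 2668, 1404]) cube([928, 247, 156]);


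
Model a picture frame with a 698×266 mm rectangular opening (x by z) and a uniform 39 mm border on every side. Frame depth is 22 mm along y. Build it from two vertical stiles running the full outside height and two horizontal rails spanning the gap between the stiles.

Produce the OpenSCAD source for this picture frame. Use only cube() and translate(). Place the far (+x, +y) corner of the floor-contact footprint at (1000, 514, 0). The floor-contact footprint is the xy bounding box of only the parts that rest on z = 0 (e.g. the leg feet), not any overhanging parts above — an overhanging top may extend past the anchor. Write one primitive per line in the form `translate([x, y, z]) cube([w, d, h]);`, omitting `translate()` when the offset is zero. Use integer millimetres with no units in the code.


translate([224, 492, 0]) cube([39, 22, 344]);
translate([961, 492, 0]) cube([39, 22, 344]);
translate([263, 492, 0]) cube([698, 22, 39]);
translate([263, 492, 305]) cube([698, 22, 39]);


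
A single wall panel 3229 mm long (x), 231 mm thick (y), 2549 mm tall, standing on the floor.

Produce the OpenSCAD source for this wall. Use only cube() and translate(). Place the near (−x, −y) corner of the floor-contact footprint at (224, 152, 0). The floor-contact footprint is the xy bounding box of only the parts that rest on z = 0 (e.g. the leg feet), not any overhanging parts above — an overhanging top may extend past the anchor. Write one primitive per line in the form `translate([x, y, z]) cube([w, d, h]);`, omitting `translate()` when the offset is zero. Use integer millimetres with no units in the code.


translate([224, 152, 0]) cube([3229, 231, 2549]);


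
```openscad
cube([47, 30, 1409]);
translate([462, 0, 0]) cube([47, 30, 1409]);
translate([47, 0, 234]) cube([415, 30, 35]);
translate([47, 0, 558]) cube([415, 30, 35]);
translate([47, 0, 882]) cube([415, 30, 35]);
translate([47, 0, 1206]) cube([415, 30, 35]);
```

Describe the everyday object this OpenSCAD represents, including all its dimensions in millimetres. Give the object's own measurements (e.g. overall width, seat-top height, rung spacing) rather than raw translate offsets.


A straight ladder. Two 47×30 mm vertical rails, 1409 mm tall, stand 509 mm apart (outside-to-outside) with their front faces coplanar on the −y side. 4 rungs, each 30 mm deep and 35 mm tall, span between the inner faces of the rails, front faces flush with the rails. The lowest rung's underside is at z = 234 mm and rungs are spaced 324 mm apart (underside to underside).


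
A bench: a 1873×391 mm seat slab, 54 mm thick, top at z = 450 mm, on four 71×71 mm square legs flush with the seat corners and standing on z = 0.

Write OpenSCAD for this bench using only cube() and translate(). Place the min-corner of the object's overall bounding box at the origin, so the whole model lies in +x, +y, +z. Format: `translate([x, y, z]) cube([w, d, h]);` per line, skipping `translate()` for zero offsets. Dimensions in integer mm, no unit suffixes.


translate([0, 0, 396]) cube([1873, 391, 54]);
cube([71, 71, 396]);
translate([0, 320, 0]) cube([71, 71, 396]);
translate([1802, 0, 0]) cube([71, 71, 396]);
translate([1802, 320, 0]) cube([71, 71, 396]);


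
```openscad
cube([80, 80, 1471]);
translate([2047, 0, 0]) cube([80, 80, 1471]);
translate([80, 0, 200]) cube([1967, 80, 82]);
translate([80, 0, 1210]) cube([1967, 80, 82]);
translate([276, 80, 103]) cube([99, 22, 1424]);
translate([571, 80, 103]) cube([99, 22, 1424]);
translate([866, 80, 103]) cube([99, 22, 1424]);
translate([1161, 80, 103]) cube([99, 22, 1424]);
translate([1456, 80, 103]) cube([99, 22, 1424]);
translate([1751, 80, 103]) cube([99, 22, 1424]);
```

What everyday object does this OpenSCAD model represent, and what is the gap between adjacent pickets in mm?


A fence section. The picket gap is 196 mm.

Two posts, two rails, 6 pickets — a fence section. Span 1967 mm holds 6 pickets of 99 mm with 7 equal gaps: ⌊(1967 − 6·99) / 7⌋ = 196 mm.


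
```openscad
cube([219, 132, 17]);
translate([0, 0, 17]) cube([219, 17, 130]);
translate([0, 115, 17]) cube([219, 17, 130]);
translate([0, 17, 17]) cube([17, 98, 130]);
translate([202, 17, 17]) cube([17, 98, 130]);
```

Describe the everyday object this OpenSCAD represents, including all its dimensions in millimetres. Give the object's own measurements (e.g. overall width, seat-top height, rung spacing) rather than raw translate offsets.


An open-topped rectangular box: outside dimensions 219×132×147 mm, with a uniform wall and base thickness of 17 mm. The base is a full 219×132 slab on the floor; four walls sit on top of the base. The front and back walls (the −y and +y sides) span the full width; the two side walls fit between them.


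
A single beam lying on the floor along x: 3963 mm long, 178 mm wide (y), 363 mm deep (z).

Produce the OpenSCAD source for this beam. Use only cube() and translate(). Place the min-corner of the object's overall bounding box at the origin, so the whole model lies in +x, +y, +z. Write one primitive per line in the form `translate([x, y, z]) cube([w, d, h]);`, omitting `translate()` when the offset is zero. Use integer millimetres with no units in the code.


cube([3963, 178, 363]);


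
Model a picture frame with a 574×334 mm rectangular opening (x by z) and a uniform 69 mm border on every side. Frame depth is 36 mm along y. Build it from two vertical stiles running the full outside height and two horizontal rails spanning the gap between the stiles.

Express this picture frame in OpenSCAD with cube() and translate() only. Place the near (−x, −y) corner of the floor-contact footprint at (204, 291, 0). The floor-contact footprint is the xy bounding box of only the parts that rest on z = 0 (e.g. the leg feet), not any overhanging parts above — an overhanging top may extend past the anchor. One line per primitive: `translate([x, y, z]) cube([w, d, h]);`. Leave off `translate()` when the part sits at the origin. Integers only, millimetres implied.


translate([204, 291, 0]) cube([69, 36, 472]);
translate([847, 291, 0]) cube([69, 36, 472]);
translate([273, 291, 0]) cube([574, 36, 69]);
translate([273, 291, 403]) cube([574, 36, 69]);


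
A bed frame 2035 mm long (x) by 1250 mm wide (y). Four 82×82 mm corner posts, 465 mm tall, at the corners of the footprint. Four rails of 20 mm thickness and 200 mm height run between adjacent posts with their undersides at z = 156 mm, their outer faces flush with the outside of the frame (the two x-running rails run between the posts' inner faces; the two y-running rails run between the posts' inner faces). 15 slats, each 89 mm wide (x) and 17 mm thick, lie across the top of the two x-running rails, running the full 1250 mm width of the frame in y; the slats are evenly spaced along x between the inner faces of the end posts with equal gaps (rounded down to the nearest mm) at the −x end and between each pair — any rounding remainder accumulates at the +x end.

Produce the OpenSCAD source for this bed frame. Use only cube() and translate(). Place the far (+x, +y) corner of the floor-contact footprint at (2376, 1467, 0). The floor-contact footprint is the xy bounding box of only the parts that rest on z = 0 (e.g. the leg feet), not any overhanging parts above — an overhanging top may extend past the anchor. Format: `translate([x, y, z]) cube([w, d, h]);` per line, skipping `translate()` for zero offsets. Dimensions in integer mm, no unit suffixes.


translate([341, 217, 0]) cube([82, 82, 465]);
translate([341, 1385, 0]) cube([82, 82, 465]);
translate([2294, 217, 0]) cube([82, 82, 465]);
translate([2294, 1385, 0]) cube([82, 82, 465]);
translate([423, 217, 156]) cube([1871, 20, 200]);
translate([423, 1447, 156]) cube([1871, 20, 200]);
translate([341, 299, 156]) cube([20, 1086, 200]);
translate([2356, 299, 156]) cube([20, 1086, 200]);
translate([456, 217, 356]) cube([89, 1250, 17]);
translate([578, 217, 356]) cube([89, 1250, 17]);
translate([700, 217, 356]) cube([89, 1250, 17]);
translate([822, 217, 356]) cube([89, 1250, 17]);
translate([944, 217, 356]) cube([89, 1250, 17]);
translate([1066, 217, 356]) cube([89, 1250, 17]);
translate([1188, 217, 356]) cube([89, 1250, 17]);
translate([1310, 217, 356]) cube([89, 1250, 17]);
translate([1432, 217, 356]) cube([89, 1250, 17]);
translate([1554, 217, 356]) cube([89, 1250, 17]);
translate([1676, 217, 356]) cube([89, 1250, 17]);
translate([1798, 217, 356]) cube([89, 1250, 17]);
translate([1920, 217, 356]) cube([89, 1250, 17]);
translate([2042, 217, 356]) cube([89, 1250, 17]);
translate([2164, 217, 356]) cube([89, 1250, 17]);


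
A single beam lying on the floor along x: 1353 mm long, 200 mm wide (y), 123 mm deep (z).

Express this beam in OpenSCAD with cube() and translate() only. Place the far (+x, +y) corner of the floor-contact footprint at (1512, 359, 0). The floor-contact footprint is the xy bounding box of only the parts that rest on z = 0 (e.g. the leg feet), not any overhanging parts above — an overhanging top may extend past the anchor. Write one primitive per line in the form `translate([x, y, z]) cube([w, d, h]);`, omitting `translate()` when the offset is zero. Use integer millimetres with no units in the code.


translate([159, 159, 0]) cube([1353, 200, 123]);


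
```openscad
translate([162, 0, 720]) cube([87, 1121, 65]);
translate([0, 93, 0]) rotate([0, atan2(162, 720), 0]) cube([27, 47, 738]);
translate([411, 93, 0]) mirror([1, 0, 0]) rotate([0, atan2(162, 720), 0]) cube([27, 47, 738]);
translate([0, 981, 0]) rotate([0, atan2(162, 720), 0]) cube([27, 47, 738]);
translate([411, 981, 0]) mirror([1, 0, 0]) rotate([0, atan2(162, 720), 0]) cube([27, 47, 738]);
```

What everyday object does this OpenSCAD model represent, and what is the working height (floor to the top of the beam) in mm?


A sawhorse. The overall height is 785 mm.

A beam across two mirrored pairs of raked legs — a sawhorse. The beam's underside is at z = 720 (matching the legs' vertical rise in atan2(162, 720)) and the beam is 65 mm tall, so its top is at 720 + 65 = 785 mm. The raked legs top out at the beam's underside, so that is the highest point.


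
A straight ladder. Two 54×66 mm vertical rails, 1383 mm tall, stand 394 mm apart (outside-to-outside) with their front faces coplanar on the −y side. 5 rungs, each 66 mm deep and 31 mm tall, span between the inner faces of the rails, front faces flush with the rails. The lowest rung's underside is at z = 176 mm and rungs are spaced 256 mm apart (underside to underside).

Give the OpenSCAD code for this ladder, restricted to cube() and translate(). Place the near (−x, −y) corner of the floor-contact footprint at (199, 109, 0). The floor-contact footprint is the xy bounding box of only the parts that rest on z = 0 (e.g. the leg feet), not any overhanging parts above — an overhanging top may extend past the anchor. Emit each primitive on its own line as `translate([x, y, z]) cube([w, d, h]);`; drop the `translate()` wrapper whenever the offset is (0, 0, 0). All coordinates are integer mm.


translate([199, 109, 0]) cube([54, 66, 1383]);
translate([539, 109, 0]) cube([54, 66, 1383]);
translate([253, 109, 176]) cube([286, 66, 31]);
translate([253, 109, 432]) cube([286, 66, 31]);
translate([253, 109, 688]) cube([286, 66, 31]);
translate([253, 109, 944]) cube([286, 66, 31]);
translate([253, 109, 1200]) cube([286, 66, 31]);


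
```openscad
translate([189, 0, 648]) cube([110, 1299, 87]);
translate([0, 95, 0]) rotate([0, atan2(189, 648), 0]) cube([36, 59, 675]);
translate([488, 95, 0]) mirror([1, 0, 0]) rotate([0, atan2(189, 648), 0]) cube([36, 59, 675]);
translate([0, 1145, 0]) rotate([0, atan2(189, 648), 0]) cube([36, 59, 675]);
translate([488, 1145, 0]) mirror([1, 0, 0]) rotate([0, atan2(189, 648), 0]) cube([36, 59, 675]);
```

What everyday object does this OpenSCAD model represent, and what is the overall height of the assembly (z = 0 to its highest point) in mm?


A sawhorse. The overall height is 735 mm.

A beam across two mirrored pairs of raked legs — a sawhorse. The beam's underside is at z = 648 (matching the legs' vertical rise in atan2(189, 648)) and the beam is 87 mm tall, so its top is at 648 + 87 = 735 mm. The raked legs top out at the beam's underside, so that is the highest point.


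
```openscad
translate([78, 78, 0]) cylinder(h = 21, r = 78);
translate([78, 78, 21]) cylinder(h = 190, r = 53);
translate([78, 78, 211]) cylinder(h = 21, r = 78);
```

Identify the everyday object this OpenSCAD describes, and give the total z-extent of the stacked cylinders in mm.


A spool. The overall height is 232 mm.

Three coaxial cylinders, large–small–large — a spool. Two 21 mm flanges and a 190 mm core give 21 + 190 + 21 = 232 mm.


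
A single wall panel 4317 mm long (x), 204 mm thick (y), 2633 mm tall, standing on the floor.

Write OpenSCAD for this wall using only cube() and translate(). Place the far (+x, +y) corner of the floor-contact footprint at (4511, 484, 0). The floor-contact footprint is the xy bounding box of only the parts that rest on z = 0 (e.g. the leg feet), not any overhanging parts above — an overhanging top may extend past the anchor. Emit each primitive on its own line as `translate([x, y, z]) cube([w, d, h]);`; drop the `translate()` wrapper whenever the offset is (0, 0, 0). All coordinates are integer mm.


translate([194, 280, 0]) cube([4317, 204, 2633]);


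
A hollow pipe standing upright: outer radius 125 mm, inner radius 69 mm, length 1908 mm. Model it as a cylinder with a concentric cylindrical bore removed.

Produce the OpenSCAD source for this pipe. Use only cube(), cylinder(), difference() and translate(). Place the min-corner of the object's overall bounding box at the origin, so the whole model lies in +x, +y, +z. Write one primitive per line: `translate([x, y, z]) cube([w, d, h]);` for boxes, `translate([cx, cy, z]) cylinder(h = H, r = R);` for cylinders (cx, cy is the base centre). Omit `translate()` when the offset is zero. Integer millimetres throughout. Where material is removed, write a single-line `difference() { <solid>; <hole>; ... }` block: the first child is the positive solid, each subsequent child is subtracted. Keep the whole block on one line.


difference() { translate([125, 125, 0]) cylinder(h = 1908, r = 125); translate([125, 125, 0]) cylinder(h = 1908, r = 69); }


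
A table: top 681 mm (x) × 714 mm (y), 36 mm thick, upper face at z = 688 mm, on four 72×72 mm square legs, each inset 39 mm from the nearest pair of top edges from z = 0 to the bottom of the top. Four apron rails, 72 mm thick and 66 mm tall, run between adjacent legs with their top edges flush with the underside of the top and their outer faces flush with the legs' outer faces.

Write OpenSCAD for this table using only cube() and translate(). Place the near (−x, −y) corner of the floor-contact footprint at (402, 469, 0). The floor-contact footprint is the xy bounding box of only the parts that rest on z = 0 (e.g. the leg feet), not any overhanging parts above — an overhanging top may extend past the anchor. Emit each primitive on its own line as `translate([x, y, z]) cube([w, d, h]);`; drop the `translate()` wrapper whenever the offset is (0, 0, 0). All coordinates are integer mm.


translate([363, 430, 652]) cube([681, 714, 36]);
translate([402, 469, 0]) cube([72, 72, 652]);
translate([933, 469, 0]) cube([72, 72, 652]);
translate([402, 1033, 0]) cube([72, 72, 652]);
translate([933, 1033, 0]) cube([72, 72, 652]);
translate([474, 469, 586]) cube([459, 72, 66]);
translate([474, 1033, 586]) cube([459, 72, 66]);
translate([402, 541, 586]) cube([72, 492, 66]);
translate([933, 541, 586]) cube([72, 492, 66]);


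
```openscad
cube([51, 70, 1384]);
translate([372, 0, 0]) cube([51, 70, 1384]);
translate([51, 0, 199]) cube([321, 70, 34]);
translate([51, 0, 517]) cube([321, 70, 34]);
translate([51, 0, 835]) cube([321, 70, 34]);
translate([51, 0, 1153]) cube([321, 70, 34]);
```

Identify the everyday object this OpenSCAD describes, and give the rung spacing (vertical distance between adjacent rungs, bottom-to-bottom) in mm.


A ladder. The rung spacing is 318 mm.

Two tall 51×70 posts with 4 short bars between them — a ladder. Adjacent rungs sit at z = 199 and z = 517, so the spacing is 517 − 199 = 318 mm.


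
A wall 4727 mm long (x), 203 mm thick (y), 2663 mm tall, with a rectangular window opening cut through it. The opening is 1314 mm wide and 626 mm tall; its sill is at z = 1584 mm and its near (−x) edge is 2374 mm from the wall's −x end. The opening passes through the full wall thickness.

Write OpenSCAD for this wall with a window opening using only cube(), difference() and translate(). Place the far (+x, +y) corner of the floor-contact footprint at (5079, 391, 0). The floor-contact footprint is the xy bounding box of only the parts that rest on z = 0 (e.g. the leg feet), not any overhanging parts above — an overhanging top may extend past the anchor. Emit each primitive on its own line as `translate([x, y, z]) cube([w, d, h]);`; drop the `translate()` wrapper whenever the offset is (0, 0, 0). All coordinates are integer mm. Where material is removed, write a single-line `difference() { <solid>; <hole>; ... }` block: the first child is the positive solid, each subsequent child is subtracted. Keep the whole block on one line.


difference() { translate([352, 188, 0]) cube([4727, 203, 2663]); translate([2726, 188, 1584]) cube([1314, 203, 626]); }


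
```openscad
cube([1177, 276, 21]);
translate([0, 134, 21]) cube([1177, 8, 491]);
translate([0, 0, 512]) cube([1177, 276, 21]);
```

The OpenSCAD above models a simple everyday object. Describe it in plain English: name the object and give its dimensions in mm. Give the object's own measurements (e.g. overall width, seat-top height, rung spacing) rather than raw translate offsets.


An I-beam lying along x, 1177 mm long. Overall section height 533 mm. Two flanges 276 mm wide (y) and 21 mm thick, one on the floor and one at the top; a web 8 mm thick runs between them, centred on the flange width.


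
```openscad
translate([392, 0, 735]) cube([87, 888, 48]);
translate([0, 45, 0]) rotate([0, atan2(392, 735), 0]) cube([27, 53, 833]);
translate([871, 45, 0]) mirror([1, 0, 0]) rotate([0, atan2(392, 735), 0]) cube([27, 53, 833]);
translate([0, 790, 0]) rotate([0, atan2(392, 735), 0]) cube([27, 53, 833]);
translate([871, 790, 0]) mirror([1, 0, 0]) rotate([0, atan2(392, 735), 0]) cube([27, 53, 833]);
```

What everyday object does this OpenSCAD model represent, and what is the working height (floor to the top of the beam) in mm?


A sawhorse. The overall height is 783 mm.

A beam across two mirrored pairs of raked legs — a sawhorse. The beam's underside is at z = 735 (matching the legs' vertical rise in atan2(392, 735)) and the beam is 48 mm tall, so its top is at 735 + 48 = 783 mm. The raked legs top out at the beam's underside, so that is the highest point.


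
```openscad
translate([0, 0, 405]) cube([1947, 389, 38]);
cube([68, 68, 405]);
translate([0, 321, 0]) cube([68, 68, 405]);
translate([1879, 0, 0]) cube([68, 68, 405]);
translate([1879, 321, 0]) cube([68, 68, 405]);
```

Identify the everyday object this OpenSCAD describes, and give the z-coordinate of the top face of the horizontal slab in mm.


A bench. The seat-top height is 443 mm.

A long slab on four corner posts — a bench. The slab sits at z = 405 with thickness 38, so the top is 405 + 38 = 443 mm.


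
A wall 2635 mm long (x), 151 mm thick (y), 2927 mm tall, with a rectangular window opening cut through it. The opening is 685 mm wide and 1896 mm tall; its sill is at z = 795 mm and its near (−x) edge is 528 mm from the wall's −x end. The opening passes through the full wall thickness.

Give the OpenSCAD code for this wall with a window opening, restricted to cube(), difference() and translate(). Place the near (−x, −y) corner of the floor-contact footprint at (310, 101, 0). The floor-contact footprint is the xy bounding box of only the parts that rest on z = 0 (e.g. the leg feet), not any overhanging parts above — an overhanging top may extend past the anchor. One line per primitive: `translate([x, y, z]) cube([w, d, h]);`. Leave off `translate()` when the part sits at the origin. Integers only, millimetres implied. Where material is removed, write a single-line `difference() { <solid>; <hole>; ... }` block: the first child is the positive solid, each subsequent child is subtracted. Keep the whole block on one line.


difference() { translate([310, 101, 0]) cube([2635, 151, 2927]); translate([838, 101, 795]) cube([685, 151, 1896]); }


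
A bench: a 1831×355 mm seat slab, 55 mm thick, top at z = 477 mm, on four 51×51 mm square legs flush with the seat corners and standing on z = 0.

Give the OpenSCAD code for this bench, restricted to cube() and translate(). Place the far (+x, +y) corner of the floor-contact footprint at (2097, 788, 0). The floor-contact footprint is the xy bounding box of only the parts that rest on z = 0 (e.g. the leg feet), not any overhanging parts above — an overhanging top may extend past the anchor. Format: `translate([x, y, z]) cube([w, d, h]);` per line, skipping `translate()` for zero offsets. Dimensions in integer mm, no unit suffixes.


translate([266, 433, 422]) cube([1831, 355, 55]);
translate([266, 433, 0]) cube([51, 51, 422]);
translate([266, 737, 0]) cube([51, 51, 422]);
translate([2046, 433, 0]) cube([51, 51, 422]);
translate([2046, 737, 0]) cube([51, 51, 422]);


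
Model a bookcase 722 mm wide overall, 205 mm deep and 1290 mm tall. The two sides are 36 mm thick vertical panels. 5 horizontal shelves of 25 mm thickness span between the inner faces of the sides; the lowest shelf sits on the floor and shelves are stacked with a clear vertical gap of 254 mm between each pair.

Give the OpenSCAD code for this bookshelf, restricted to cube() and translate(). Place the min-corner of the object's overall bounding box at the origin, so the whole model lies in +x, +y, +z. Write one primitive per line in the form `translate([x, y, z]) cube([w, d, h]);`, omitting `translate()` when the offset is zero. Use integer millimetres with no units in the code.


cube([36, 205, 1290]);
translate([686, 0, 0]) cube([36, 205, 1290]);
translate([36, 0, 0]) cube([650, 205, 25]);
translate([36, 0, 279]) cube([650, 205, 25]);
translate([36, 0, 558]) cube([650, 205, 25]);
translate([36, 0, 837]) cube([650, 205, 25]);
translate([36, 0, 1116]) cube([650, 205, 25]);


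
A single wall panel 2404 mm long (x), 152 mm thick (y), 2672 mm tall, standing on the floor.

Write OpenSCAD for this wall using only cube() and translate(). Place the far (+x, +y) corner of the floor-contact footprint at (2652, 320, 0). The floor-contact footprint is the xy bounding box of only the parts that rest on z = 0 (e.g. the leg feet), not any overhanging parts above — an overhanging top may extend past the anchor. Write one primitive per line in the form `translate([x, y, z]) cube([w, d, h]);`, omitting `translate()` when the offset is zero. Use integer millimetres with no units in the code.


translate([248, 168, 0]) cube([2404, 152, 2672]);


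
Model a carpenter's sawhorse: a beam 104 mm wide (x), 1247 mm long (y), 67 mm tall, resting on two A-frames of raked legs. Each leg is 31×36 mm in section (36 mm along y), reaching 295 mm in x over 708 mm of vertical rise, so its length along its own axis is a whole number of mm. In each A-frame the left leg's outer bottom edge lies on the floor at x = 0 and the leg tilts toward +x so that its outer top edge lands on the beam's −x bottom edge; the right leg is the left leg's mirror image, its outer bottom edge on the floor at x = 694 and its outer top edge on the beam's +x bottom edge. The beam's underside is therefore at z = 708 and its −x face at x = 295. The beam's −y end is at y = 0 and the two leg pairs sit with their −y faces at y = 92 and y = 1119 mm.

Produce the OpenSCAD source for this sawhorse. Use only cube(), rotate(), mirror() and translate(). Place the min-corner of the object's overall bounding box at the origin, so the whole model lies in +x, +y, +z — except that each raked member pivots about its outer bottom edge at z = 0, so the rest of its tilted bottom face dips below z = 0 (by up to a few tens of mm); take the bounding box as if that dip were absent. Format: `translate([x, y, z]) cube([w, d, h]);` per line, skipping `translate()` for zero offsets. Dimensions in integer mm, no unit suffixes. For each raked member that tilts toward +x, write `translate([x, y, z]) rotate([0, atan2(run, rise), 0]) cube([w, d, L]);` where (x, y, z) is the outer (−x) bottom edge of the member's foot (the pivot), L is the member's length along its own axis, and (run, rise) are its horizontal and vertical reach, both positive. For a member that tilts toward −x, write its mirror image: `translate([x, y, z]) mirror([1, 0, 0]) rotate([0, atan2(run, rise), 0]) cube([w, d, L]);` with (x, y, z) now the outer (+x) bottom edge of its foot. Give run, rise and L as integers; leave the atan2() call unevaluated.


translate([295, 0, 708]) cube([104, 1247, 67]);
translate([0, 92, 0]) rotate([0, atan2(295, 708), 0]) cube([31, 36, 767]);
translate([694, 92, 0]) mirror([1, 0, 0]) rotate([0, atan2(295, 708), 0]) cube([31, 36, 767]);
translate([0, 1119, 0]) rotate([0, atan2(295, 708), 0]) cube([31, 36, 767]);
translate([694, 1119, 0]) mirror([1, 0, 0]) rotate([0, atan2(295, 708), 0]) cube([31, 36, 767]);


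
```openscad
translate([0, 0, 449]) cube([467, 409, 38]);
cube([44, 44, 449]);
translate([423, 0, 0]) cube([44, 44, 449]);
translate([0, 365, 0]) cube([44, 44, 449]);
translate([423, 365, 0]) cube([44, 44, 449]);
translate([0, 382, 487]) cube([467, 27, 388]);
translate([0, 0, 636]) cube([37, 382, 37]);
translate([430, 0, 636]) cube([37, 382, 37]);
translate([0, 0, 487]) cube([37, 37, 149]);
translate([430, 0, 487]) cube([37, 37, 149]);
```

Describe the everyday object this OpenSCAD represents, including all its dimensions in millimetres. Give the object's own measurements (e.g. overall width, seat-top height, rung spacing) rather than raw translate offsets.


A chair. The seat is a 467×409×38 mm slab with its top at z = 487 mm, on four 44×44 mm corner legs (flush with the seat edges, standing on z = 0). A flat backrest 27 mm thick, 388 mm tall, spans the full seat width and rises from the seat top along its +y edge, rear face flush with the rear of the seat. Two armrests of 37×37 mm section run along each side from the seat's front edge to the front of the backrest, top faces 186 mm above the seat top and outer faces flush with the seat's x-edges; a 37×37 mm post under the front of each armrest stands on the seat at the front corner.


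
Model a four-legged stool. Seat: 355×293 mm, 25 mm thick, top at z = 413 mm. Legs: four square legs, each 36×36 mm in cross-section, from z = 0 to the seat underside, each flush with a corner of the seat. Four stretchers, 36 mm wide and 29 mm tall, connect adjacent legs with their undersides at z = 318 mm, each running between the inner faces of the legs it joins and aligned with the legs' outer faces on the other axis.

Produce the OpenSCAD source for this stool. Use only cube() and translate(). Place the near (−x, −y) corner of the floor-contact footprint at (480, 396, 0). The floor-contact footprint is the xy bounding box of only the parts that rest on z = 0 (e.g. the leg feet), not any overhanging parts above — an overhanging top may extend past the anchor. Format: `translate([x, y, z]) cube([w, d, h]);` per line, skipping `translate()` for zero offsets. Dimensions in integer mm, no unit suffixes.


translate([480, 396, 388]) cube([355, 293, 25]);
translate([480, 396, 0]) cube([36, 36, 388]);
translate([799, 396, 0]) cube([36, 36, 388]);
translate([480, 653, 0]) cube([36, 36, 388]);
translate([799, 653, 0]) cube([36, 36, 388]);
translate([516, 396, 318]) cube([283, 36, 29]);
translate([516, 653, 318]) cube([283, 36, 29]);
translate([480, 432, 318]) cube([36, 221, 29]);
translate([799, 432, 318]) cube([36, 221, 29]);


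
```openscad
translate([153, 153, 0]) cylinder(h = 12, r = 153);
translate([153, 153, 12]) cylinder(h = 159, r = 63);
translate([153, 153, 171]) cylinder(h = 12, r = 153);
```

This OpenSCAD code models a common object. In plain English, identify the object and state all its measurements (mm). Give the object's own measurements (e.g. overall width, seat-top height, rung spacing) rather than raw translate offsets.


A spool: two coaxial disc flanges of radius 153 mm and thickness 12 mm, joined by a core cylinder of radius 63 mm and height 159 mm. The lower flange rests on z = 0 and the three cylinders share a vertical axis.
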